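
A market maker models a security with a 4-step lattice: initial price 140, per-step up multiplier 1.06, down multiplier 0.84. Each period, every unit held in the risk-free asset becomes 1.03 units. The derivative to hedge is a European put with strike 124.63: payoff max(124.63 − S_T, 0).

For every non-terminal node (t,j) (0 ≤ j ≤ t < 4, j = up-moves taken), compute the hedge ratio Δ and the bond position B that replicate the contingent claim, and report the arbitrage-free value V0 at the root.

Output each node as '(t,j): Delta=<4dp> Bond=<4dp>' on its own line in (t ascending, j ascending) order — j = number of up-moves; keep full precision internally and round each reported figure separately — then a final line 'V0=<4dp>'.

(0,0): Delta=-0.1580 Bond=23.4276
(1,0): Delta=-0.5806 Bond=73.8315
(1,1): Delta=-0.1051 Bond=16.2829
(2,0): Delta=-1.0000 Bond=117.4757
(2,1): Delta=-0.5281 Bond=69.5049
(2,2): Delta=-0.0522 Bond=8.4451
(3,0): Delta=-1.0000 Bond=121.0000
(3,1): Delta=-1.0000 Bond=121.0000
(3,2): Delta=-0.4691 Bond=63.7885
(3,3): Delta=0.0000 Bond=0.0000
V0=1.3105

Risk-neutral probability p* = (R−d)/(u−d) = (1.03−0.84)/(1.06−0.84) = 0.8636.
Terminal payoffs: V(4,0)=54.9280, V(4,1)=36.6727, V(4,2)=13.6363, V(4,3)=0.0000, V(4,4)=0.0000
  t=3,j=0: stock 82.9786 → up 87.9573 (V=36.6727), down 69.7020 (V=54.9280). Price 38.0214; hedge Δ=-1.0000, bond B=121.0000.
  t=3,j=1: stock 104.7110 → up 110.9937 (V=13.6363), down 87.9573 (V=36.6727). Price 16.2890; hedge Δ=-1.0000, bond B=121.0000.
  t=3,j=2: stock 132.1354 → up 140.0635 (V=0.0000), down 110.9937 (V=13.6363). Price 1.8053; hedge Δ=-0.4691, bond B=63.7885.
  t=3,j=3: stock 166.7422 → up 176.7468 (V=0.0000), down 140.0635 (V=0.0000). Price 0.0000; hedge Δ=0.0000, bond B=0.0000.
  t=2,j=0: stock 98.7840 → up 104.7110 (V=16.2890), down 82.9786 (V=38.0214). Price 18.6917; hedge Δ=-1.0000, bond B=117.4757.
  t=2,j=1: stock 124.6560 → up 132.1354 (V=1.8053), down 104.7110 (V=16.2890). Price 3.6703; hedge Δ=-0.5281, bond B=69.5049.
  t=2,j=2: stock 157.3040 → up 166.7422 (V=0.0000), down 132.1354 (V=1.8053). Price 0.2390; hedge Δ=-0.0522, bond B=8.4451.
  t=1,j=0: stock 117.6000 → up 124.6560 (V=3.6703), down 98.7840 (V=18.6917). Price 5.5521; hedge Δ=-0.5806, bond B=73.8315.
  t=1,j=1: stock 148.4000 → up 157.3040 (V=0.2390), down 124.6560 (V=3.6703). Price 0.6863; hedge Δ=-0.1051, bond B=16.2829.
  t=0,j=0: stock 140.0000 → up 148.4000 (V=0.6863), down 117.6000 (V=5.5521). Price 1.3105; hedge Δ=-0.1580, bond B=23.4276.
Each (Δ,B) replicates both successor values, so the strategy is self-financing and V0 is arbitrage-free.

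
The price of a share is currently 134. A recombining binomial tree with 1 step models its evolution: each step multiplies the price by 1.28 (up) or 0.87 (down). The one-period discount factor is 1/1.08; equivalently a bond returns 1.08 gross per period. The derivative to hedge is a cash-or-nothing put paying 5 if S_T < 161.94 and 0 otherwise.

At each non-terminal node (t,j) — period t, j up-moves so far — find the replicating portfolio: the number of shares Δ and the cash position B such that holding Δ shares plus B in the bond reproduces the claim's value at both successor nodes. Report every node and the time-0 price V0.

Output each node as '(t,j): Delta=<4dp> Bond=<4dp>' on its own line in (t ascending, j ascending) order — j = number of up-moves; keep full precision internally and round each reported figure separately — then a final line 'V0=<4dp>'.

(0,0): Delta=-0.0910 Bond=14.4535
V0=2.2584

Under the risk-neutral measure, an up-move has probability p* = (R−d)/(u−d) = 0.5122 and values discount at R = 1.08.
Payoff layer (t=1): V(1,0)=5.0000, V(1,1)=0.0000
Node (0,0) S=134.0000: V=(p*·0.0000+(1−p*)·5.0000)/1.08=2.2584; Δ=(0.0000−5.0000)/(171.5200−116.5800)=-0.0910; B=V−Δ·S=14.4535
Self-financing check: at every node Δ·S+B equals the discounted successor values.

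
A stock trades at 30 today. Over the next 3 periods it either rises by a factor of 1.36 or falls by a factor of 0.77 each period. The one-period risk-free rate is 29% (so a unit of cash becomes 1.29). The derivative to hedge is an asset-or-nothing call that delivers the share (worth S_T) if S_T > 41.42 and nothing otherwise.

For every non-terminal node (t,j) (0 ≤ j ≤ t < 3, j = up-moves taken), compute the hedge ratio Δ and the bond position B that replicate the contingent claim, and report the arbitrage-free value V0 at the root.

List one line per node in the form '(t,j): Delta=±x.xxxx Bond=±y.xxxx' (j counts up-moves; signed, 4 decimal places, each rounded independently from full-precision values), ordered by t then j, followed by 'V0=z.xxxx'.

Since d<R<u, set p* = (R−d)/(u−d) = 0.8814; price each node as the discounted p*-expectation of its children.
Payoff layer (t=3): V(3,0)=0.0000, V(3,1)=0.0000, V(3,2)=42.7258, V(3,3)=75.4637
(2,0): S=17.7870. Δ = (V_up−V_dn)/(S_up−S_dn) = (0.0000−0.0000)/(24.1903−13.6960) = 0.0000. V = [p*·0.0000 + (1−p*)·0.0000]/1.29 = 0.0000. B = V − Δ·S = 0.0000.
(2,1): S=31.4160. Δ = (V_up−V_dn)/(S_up−S_dn) = (42.7258−0.0000)/(42.7258−24.1903) = 2.3051. V = [p*·42.7258 + (1−p*)·0.0000]/1.29 = 29.1912. B = V − Δ·S = -43.2254.
(2,2): S=55.4880. Δ = (V_up−V_dn)/(S_up−S_dn) = (75.4637−42.7258)/(75.4637−42.7258) = 1.0000. V = [p*·75.4637 + (1−p*)·42.7258]/1.29 = 55.4880. B = V − Δ·S = 0.0000.
(1,0): S=23.1000. Δ = (V_up−V_dn)/(S_up−S_dn) = (29.1912−0.0000)/(31.4160−17.7870) = 2.1418. V = [p*·29.1912 + (1−p*)·0.0000]/1.29 = 19.9440. B = V − Δ·S = -29.5325.
(1,1): S=40.8000. Δ = (V_up−V_dn)/(S_up−S_dn) = (55.4880−29.1912)/(55.4880−31.4160) = 1.0924. V = [p*·55.4880 + (1−p*)·29.1912]/1.29 = 40.5954. B = V − Δ·S = -3.9755.
(0,0): S=30.0000. Δ = (V_up−V_dn)/(S_up−S_dn) = (40.5954−19.9440)/(40.8000−23.1000) = 1.1667. V = [p*·40.5954 + (1−p*)·19.9440]/1.29 = 29.5699. B = V − Δ·S = -5.4323.
The time-0 hedge costs 29.5699, which is the no-arbitrage price.

(0,0): Delta=1.1667 Bond=-5.4323
(1,0): Delta=2.1418 Bond=-29.5325
(1,1): Delta=1.0924 Bond=-3.9755
(2,0): Delta=0.0000 Bond=0.0000
(2,1): Delta=2.3051 Bond=-43.2254
(2,2): Delta=1.0000 Bond=0.0000
V0=29.5699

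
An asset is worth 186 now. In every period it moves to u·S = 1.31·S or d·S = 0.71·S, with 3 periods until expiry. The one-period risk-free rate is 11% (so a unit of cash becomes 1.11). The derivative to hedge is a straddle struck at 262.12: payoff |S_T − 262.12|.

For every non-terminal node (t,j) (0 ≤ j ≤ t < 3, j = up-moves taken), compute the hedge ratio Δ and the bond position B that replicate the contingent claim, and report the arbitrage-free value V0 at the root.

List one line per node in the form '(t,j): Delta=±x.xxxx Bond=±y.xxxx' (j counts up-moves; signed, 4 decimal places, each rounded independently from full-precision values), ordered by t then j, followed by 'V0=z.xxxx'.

Risk-neutral probability p* = (R−d)/(u−d) = (1.11−0.71)/(1.31−0.71) = 0.6667.
Payoff layer (t=3): V(3,0)=195.5486, V(3,1)=139.2910, V(3,2)=35.4918, V(3,3)=156.0249
Node (2,0) S=93.7626: V=(p*·139.2910+(1−p*)·195.5486)/1.11=142.3815; Δ=(139.2910−195.5486)/(122.8290−66.5714)=-1.0000; B=V−Δ·S=236.1441
Node (2,1) S=172.9986: V=(p*·35.4918+(1−p*)·139.2910)/1.11=63.1455; Δ=(35.4918−139.2910)/(226.6282−122.8290)=-1.0000; B=V−Δ·S=236.1441
Node (2,2) S=319.1946: V=(p*·156.0249+(1−p*)·35.4918)/1.11=104.3669; Δ=(156.0249−35.4918)/(418.1449−226.6282)=0.6294; B=V−Δ·S=-96.5216
Node (1,0) S=132.0600: V=(p*·63.1455+(1−p*)·142.3815)/1.11=80.6825; Δ=(63.1455−142.3815)/(172.9986−93.7626)=-1.0000; B=V−Δ·S=212.7425
Node (1,1) S=243.6600: V=(p*·104.3669+(1−p*)·63.1455)/1.11=81.6454; Δ=(104.3669−63.1455)/(319.1946−172.9986)=0.2820; B=V−Δ·S=12.9432
Node (0,0) S=186.0000: V=(p*·81.6454+(1−p*)·80.6825)/1.11=73.2653; Δ=(81.6454−80.6825)/(243.6600−132.0600)=0.0086; B=V−Δ·S=71.6603
The time-0 hedge costs 73.2653, which is the no-arbitrage price.

(0,0): Delta=0.0086 Bond=71.6603
(1,0): Delta=-1.0000 Bond=212.7425
(1,1): Delta=0.2820 Bond=12.9432
(2,0): Delta=-1.0000 Bond=236.1441
(2,1): Delta=-1.0000 Bond=236.1441
(2,2): Delta=0.6294 Bond=-96.5216
V0=73.2653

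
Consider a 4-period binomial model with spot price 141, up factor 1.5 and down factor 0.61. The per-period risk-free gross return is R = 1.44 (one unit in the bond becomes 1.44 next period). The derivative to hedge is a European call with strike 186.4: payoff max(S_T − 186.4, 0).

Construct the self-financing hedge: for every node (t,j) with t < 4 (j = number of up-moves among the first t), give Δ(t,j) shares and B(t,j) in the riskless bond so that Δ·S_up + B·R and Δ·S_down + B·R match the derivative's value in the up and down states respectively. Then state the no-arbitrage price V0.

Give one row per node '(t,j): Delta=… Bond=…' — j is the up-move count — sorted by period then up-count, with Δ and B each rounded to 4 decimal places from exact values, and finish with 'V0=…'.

No-arbitrage ⇒ martingale measure with p* = (R−d)/(u−d) = 0.9326.
Terminal values V(4,·): V(4,0)=0.0000, V(4,1)=0.0000, V(4,2)=0.0000, V(4,3)=103.8837, V(4,4)=527.4125
(3,0): S=32.0043. Δ = (V_up−V_dn)/(S_up−S_dn) = (0.0000−0.0000)/(48.0065−19.5226) = 0.0000. V = [p*·0.0000 + (1−p*)·0.0000]/1.44 = 0.0000. B = V − Δ·S = 0.0000.
(3,1): S=78.6992. Δ = (V_up−V_dn)/(S_up−S_dn) = (0.0000−0.0000)/(118.0487−48.0065) = 0.0000. V = [p*·0.0000 + (1−p*)·0.0000]/1.44 = 0.0000. B = V − Δ·S = 0.0000.
(3,2): S=193.5225. Δ = (V_up−V_dn)/(S_up−S_dn) = (103.8837−0.0000)/(290.2837−118.0487) = 0.6032. V = [p*·103.8837 + (1−p*)·0.0000]/1.44 = 67.2780. B = V − Δ·S = -49.4453.
(3,3): S=475.8750. Δ = (V_up−V_dn)/(S_up−S_dn) = (527.4125−103.8837)/(713.8125−290.2837) = 1.0000. V = [p*·527.4125 + (1−p*)·103.8837]/1.44 = 346.4306. B = V − Δ·S = -129.4444.
(2,0): S=52.4661. Δ = (V_up−V_dn)/(S_up−S_dn) = (0.0000−0.0000)/(78.6992−32.0043) = 0.0000. V = [p*·0.0000 + (1−p*)·0.0000]/1.44 = 0.0000. B = V − Δ·S = 0.0000.
(2,1): S=129.0150. Δ = (V_up−V_dn)/(S_up−S_dn) = (67.2780−0.0000)/(193.5225−78.6991) = 0.5859. V = [p*·67.2780 + (1−p*)·0.0000]/1.44 = 43.5711. B = V − Δ·S = -32.0222.
(2,2): S=317.2500. Δ = (V_up−V_dn)/(S_up−S_dn) = (346.4306−67.2780)/(475.8750−193.5225) = 0.9887. V = [p*·346.4306 + (1−p*)·67.2780]/1.44 = 227.5078. B = V − Δ·S = -86.1467.
(1,0): S=86.0100. Δ = (V_up−V_dn)/(S_up−S_dn) = (43.5711−0.0000)/(129.0150−52.4661) = 0.5692. V = [p*·43.5711 + (1−p*)·0.0000]/1.44 = 28.2179. B = V − Δ·S = -20.7384.
(1,1): S=211.5000. Δ = (V_up−V_dn)/(S_up−S_dn) = (227.5078−43.5711)/(317.2500−129.0150) = 0.9772. V = [p*·227.5078 + (1−p*)·43.5711]/1.44 = 149.3803. B = V − Δ·S = -57.2902.
(0,0): S=141.0000. Δ = (V_up−V_dn)/(S_up−S_dn) = (149.3803−28.2179)/(211.5000−86.0100) = 0.9655. V = [p*·149.3803 + (1−p*)·28.2179]/1.44 = 98.0639. B = V − Δ·S = -38.0736.
The time-0 hedge costs 98.0639, which is the no-arbitrage price.

(0,0): Delta=0.9655 Bond=-38.0736
(1,0): Delta=0.5692 Bond=-20.7384
(1,1): Delta=0.9772 Bond=-57.2902
(2,0): Delta=0.0000 Bond=0.0000
(2,1): Delta=0.5859 Bond=-32.0222
(2,2): Delta=0.9887 Bond=-86.1467
(3,0): Delta=0.0000 Bond=0.0000
(3,1): Delta=0.0000 Bond=0.0000
(3,2): Delta=0.6032 Bond=-49.4453
(3,3): Delta=1.0000 Bond=-129.4444
V0=98.0639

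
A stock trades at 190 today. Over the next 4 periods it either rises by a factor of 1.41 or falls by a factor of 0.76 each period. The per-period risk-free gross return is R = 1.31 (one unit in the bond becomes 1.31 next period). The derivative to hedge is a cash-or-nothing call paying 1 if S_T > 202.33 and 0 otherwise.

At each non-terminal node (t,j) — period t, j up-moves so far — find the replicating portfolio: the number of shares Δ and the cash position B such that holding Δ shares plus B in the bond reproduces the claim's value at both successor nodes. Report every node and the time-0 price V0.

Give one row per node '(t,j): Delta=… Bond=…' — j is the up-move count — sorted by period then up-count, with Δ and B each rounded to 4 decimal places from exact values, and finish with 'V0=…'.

Since d<R<u, set p* = (R−d)/(u−d) = 0.8462; price each node as the discounted p*-expectation of its children.
Terminal values V(4,·): V(4,0)=0.0000, V(4,1)=0.0000, V(4,2)=1.0000, V(4,3)=1.0000, V(4,4)=1.0000
  t=3,j=0: stock 83.4054 → up 117.6017 (V=0.0000), down 63.3881 (V=0.0000). Price 0.0000; hedge Δ=0.0000, bond B=0.0000.
  t=3,j=1: stock 154.7390 → up 218.1820 (V=1.0000), down 117.6017 (V=0.0000). Price 0.6459; hedge Δ=0.0099, bond B=-0.8925.
  t=3,j=2: stock 287.0816 → up 404.7851 (V=1.0000), down 218.1820 (V=1.0000). Price 0.7634; hedge Δ=0.0000, bond B=0.7634.
  t=3,j=3: stock 532.6120 → up 750.9829 (V=1.0000), down 404.7851 (V=1.0000). Price 0.7634; hedge Δ=0.0000, bond B=0.7634.
  t=2,j=0: stock 109.7440 → up 154.7390 (V=0.6459), down 83.4054 (V=0.0000). Price 0.4172; hedge Δ=0.0091, bond B=-0.5765.
  t=2,j=1: stock 203.6040 → up 287.0816 (V=0.7634), down 154.7390 (V=0.6459). Price 0.5689; hedge Δ=0.0009, bond B=0.3882.
  t=2,j=2: stock 377.7390 → up 532.6120 (V=0.7634), down 287.0816 (V=0.7634). Price 0.5827; hedge Δ=0.0000, bond B=0.5827.
  t=1,j=0: stock 144.4000 → up 203.6040 (V=0.5689), down 109.7440 (V=0.4172). Price 0.4165; hedge Δ=0.0016, bond B=0.1831.
  t=1,j=1: stock 267.9000 → up 377.7390 (V=0.5827), down 203.6040 (V=0.5689). Price 0.4432; hedge Δ=0.0001, bond B=0.4220.
  t=0,j=0: stock 190.0000 → up 267.9000 (V=0.4432), down 144.4000 (V=0.4165). Price 0.3352; hedge Δ=0.0002, bond B=0.2941.
The time-0 hedge costs 0.3352, which is the no-arbitrage price.

(0,0): Delta=0.0002 Bond=0.2941
(1,0): Delta=0.0016 Bond=0.1831
(1,1): Delta=0.0001 Bond=0.4220
(2,0): Delta=0.0091 Bond=-0.5765
(2,1): Delta=0.0009 Bond=0.3882
(2,2): Delta=0.0000 Bond=0.5827
(3,0): Delta=0.0000 Bond=0.0000
(3,1): Delta=0.0099 Bond=-0.8925
(3,2): Delta=0.0000 Bond=0.7634
(3,3): Delta=0.0000 Bond=0.7634
V0=0.3352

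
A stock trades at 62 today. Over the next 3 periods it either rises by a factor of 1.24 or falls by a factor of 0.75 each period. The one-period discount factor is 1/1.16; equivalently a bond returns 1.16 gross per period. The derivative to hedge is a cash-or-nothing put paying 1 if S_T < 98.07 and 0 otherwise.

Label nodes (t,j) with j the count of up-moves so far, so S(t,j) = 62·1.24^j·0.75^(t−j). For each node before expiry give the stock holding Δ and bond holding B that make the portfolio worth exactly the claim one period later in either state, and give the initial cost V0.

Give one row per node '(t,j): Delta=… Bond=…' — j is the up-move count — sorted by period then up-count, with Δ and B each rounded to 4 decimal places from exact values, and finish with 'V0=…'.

Since d<R<u, set p* = (R−d)/(u−d) = 0.8367; price each node as the discounted p*-expectation of its children.
At expiry t=3: V(3,0)=1.0000, V(3,1)=1.0000, V(3,2)=1.0000, V(3,3)=0.0000
(2,0): S=34.8750. Δ = (V_up−V_dn)/(S_up−S_dn) = (1.0000−1.0000)/(43.2450−26.1562) = 0.0000. V = [p*·1.0000 + (1−p*)·1.0000]/1.16 = 0.8621. B = V − Δ·S = 0.8621.
(2,1): S=57.6600. Δ = (V_up−V_dn)/(S_up−S_dn) = (1.0000−1.0000)/(71.4984−43.2450) = 0.0000. V = [p*·1.0000 + (1−p*)·1.0000]/1.16 = 0.8621. B = V − Δ·S = 0.8621.
(2,2): S=95.3312. Δ = (V_up−V_dn)/(S_up−S_dn) = (0.0000−1.0000)/(118.2107−71.4984) = -0.0214. V = [p*·0.0000 + (1−p*)·1.0000]/1.16 = 0.1407. B = V − Δ·S = 2.1816.
(1,0): S=46.5000. Δ = (V_up−V_dn)/(S_up−S_dn) = (0.8621−0.8621)/(57.6600−34.8750) = 0.0000. V = [p*·0.8621 + (1−p*)·0.8621]/1.16 = 0.7432. B = V − Δ·S = 0.7432.
(1,1): S=76.8800. Δ = (V_up−V_dn)/(S_up−S_dn) = (0.1407−0.8621)/(95.3312−57.6600) = -0.0191. V = [p*·0.1407 + (1−p*)·0.8621]/1.16 = 0.2229. B = V − Δ·S = 1.6949.
(0,0): S=62.0000. Δ = (V_up−V_dn)/(S_up−S_dn) = (0.2229−0.7432)/(76.8800−46.5000) = -0.0171. V = [p*·0.2229 + (1−p*)·0.7432]/1.16 = 0.2653. B = V − Δ·S = 1.3272.
The time-0 hedge costs 0.2653, which is the no-arbitrage price.

(0,0): Delta=-0.0171 Bond=1.3272
(1,0): Delta=0.0000 Bond=0.7432
(1,1): Delta=-0.0191 Bond=1.6949
(2,0): Delta=0.0000 Bond=0.8621
(2,1): Delta=0.0000 Bond=0.8621
(2,2): Delta=-0.0214 Bond=2.1816
V0=0.2653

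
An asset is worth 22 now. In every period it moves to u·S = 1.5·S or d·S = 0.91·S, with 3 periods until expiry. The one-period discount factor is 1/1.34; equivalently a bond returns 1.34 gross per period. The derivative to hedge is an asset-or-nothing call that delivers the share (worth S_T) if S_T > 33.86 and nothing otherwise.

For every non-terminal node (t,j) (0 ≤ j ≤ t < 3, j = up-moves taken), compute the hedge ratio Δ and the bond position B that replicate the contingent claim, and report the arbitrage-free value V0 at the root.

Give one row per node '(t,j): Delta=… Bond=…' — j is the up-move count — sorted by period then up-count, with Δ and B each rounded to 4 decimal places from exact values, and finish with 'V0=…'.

Since d<R<u, set p* = (R−d)/(u−d) = 0.7288; price each node as the discounted p*-expectation of its children.
Terminal values V(3,·): V(3,0)=0.0000, V(3,1)=0.0000, V(3,2)=45.0450, V(3,3)=74.2500
  t=2,j=0: stock 18.2182 → up 27.3273 (V=0.0000), down 16.5786 (V=0.0000). Price 0.0000; hedge Δ=0.0000, bond B=0.0000.
  t=2,j=1: stock 30.0300 → up 45.0450 (V=45.0450), down 27.3273 (V=0.0000). Price 24.4996; hedge Δ=2.5424, bond B=-51.8479.
  t=2,j=2: stock 49.5000 → up 74.2500 (V=74.2500), down 45.0450 (V=45.0450). Price 49.5000; hedge Δ=1.0000, bond B=0.0000.
  t=1,j=0: stock 20.0200 → up 30.0300 (V=24.4996), down 18.2182 (V=0.0000). Price 13.3251; hedge Δ=2.0742, bond B=-28.1996.
  t=1,j=1: stock 33.0000 → up 49.5000 (V=49.5000), down 30.0300 (V=24.4996). Price 31.8808; hedge Δ=1.2840, bond B=-10.4929.
  t=0,j=0: stock 22.0000 → up 33.0000 (V=31.8808), down 20.0200 (V=13.3251). Price 20.0364; hedge Δ=1.4296, bond B=-11.4140.
The time-0 hedge costs 20.0364, which is the no-arbitrage price.

(0,0): Delta=1.4296 Bond=-11.4140
(1,0): Delta=2.0742 Bond=-28.1996
(1,1): Delta=1.2840 Bond=-10.4929
(2,0): Delta=0.0000 Bond=0.0000
(2,1): Delta=2.5424 Bond=-51.8479
(2,2): Delta=1.0000 Bond=0.0000
V0=20.0364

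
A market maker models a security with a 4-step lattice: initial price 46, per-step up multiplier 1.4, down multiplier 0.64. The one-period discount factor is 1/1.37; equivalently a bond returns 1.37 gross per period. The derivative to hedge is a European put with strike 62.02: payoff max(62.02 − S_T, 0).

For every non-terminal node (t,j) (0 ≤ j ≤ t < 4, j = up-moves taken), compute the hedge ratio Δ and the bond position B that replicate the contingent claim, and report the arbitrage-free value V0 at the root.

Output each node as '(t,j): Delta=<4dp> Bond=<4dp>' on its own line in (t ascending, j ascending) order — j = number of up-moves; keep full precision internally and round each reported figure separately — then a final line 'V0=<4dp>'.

No-arbitrage ⇒ martingale measure with p* = (R−d)/(u−d) = 0.9605.
Terminal payoffs: V(4,0)=54.3025, V(4,1)=45.1379, V(4,2)=25.0905, V(4,3)=0.0000, V(4,4)=0.0000
(3,0): S=12.0586. Δ = (V_up−V_dn)/(S_up−S_dn) = (45.1379−54.3025)/(16.8821−7.7175) = -1.0000. V = [p*·45.1379 + (1−p*)·54.3025]/1.37 = 33.2114. B = V − Δ·S = 45.2701.
(3,1): S=26.3782. Δ = (V_up−V_dn)/(S_up−S_dn) = (25.0905−45.1379)/(36.9295−16.8821) = -1.0000. V = [p*·25.0905 + (1−p*)·45.1379]/1.37 = 18.8918. B = V − Δ·S = 45.2701.
(3,2): S=57.7024. Δ = (V_up−V_dn)/(S_up−S_dn) = (0.0000−25.0905)/(80.7834−36.9295) = -0.5721. V = [p*·0.0000 + (1−p*)·25.0905]/1.37 = 0.7229. B = V − Δ·S = 33.7367.
(3,3): S=126.2240. Δ = (V_up−V_dn)/(S_up−S_dn) = (0.0000−0.0000)/(176.7136−80.7834) = 0.0000. V = [p*·0.0000 + (1−p*)·0.0000]/1.37 = 0.0000. B = V − Δ·S = 0.0000.
(2,0): S=18.8416. Δ = (V_up−V_dn)/(S_up−S_dn) = (18.8918−33.2114)/(26.3782−12.0586) = -1.0000. V = [p*·18.8918 + (1−p*)·33.2114]/1.37 = 14.2022. B = V − Δ·S = 33.0438.
(2,1): S=41.2160. Δ = (V_up−V_dn)/(S_up−S_dn) = (0.7229−18.8918)/(57.7024−26.3782) = -0.5800. V = [p*·0.7229 + (1−p*)·18.8918]/1.37 = 1.0512. B = V − Δ·S = 24.9576.
(2,2): S=90.1600. Δ = (V_up−V_dn)/(S_up−S_dn) = (0.0000−0.7229)/(126.2240−57.7024) = -0.0106. V = [p*·0.0000 + (1−p*)·0.7229]/1.37 = 0.0208. B = V − Δ·S = 0.9721.
(1,0): S=29.4400. Δ = (V_up−V_dn)/(S_up−S_dn) = (1.0512−14.2022)/(41.2160−18.8416) = -0.5878. V = [p*·1.0512 + (1−p*)·14.2022]/1.37 = 1.1462. B = V − Δ·S = 18.4502.
(1,1): S=64.4000. Δ = (V_up−V_dn)/(S_up−S_dn) = (0.0208−1.0512)/(90.1600−41.2160) = -0.0211. V = [p*·0.0208 + (1−p*)·1.0512]/1.37 = 0.0449. B = V − Δ·S = 1.4006.
(0,0): S=46.0000. Δ = (V_up−V_dn)/(S_up−S_dn) = (0.0449−1.1462)/(64.4000−29.4400) = -0.0315. V = [p*·0.0449 + (1−p*)·1.1462]/1.37 = 0.0645. B = V − Δ·S = 1.5136.
Each (Δ,B) replicates both successor values, so the strategy is self-financing and V0 is arbitrage-free.

(0,0): Delta=-0.0315 Bond=1.5136
(1,0): Delta=-0.5878 Bond=18.4502
(1,1): Delta=-0.0211 Bond=1.4006
(2,0): Delta=-1.0000 Bond=33.0438
(2,1): Delta=-0.5800 Bond=24.9576
(2,2): Delta=-0.0106 Bond=0.9721
(3,0): Delta=-1.0000 Bond=45.2701
(3,1): Delta=-1.0000 Bond=45.2701
(3,2): Delta=-0.5721 Bond=33.7367
(3,3): Delta=0.0000 Bond=0.0000
V0=0.0645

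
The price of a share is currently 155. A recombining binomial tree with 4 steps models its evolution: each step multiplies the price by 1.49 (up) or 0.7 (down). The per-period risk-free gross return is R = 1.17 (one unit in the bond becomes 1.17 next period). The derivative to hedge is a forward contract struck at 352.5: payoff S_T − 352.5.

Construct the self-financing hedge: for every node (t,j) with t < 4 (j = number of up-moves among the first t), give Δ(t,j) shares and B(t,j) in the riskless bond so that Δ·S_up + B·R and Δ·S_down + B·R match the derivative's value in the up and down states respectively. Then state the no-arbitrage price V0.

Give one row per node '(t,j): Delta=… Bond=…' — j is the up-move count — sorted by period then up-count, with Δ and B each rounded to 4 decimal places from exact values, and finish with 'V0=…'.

(0,0): Delta=1.0000 Bond=-188.1116
(1,0): Delta=1.0000 Bond=-220.0906
(1,1): Delta=1.0000 Bond=-220.0906
(2,0): Delta=1.0000 Bond=-257.5060
(2,1): Delta=1.0000 Bond=-257.5060
(2,2): Delta=1.0000 Bond=-257.5060
(3,0): Delta=1.0000 Bond=-301.2821
(3,1): Delta=1.0000 Bond=-301.2821
(3,2): Delta=1.0000 Bond=-301.2821
(3,3): Delta=1.0000 Bond=-301.2821
V0=-33.1116

Since d<R<u, set p* = (R−d)/(u−d) = 0.5949; price each node as the discounted p*-expectation of its children.
Payoff layer (t=4): V(4,0)=-315.2845, V(4,1)=-273.2842, V(4,2)=-183.8834, V(4,3)=6.4125, V(4,4)=411.4708
  t=3,j=0: stock 53.1650 → up 79.2158 (V=-273.2842), down 37.2155 (V=-315.2845). Price -248.1171; hedge Δ=1.0000, bond B=-301.2821.
  t=3,j=1: stock 113.1655 → up 168.6166 (V=-183.8834), down 79.2158 (V=-273.2842). Price -188.1166; hedge Δ=1.0000, bond B=-301.2821.
  t=3,j=2: stock 240.8808 → up 358.9125 (V=6.4125), down 168.6166 (V=-183.8834). Price -60.4012; hedge Δ=1.0000, bond B=-301.2821.
  t=3,j=3: stock 512.7321 → up 763.9708 (V=411.4708), down 358.9125 (V=6.4125). Price 211.4500; hedge Δ=1.0000, bond B=-301.2821.
  t=2,j=0: stock 75.9500 → up 113.1655 (V=-188.1166), down 53.1650 (V=-248.1171). Price -181.5560; hedge Δ=1.0000, bond B=-257.5060.
  t=2,j=1: stock 161.6650 → up 240.8808 (V=-60.4012), down 113.1655 (V=-188.1166). Price -95.8410; hedge Δ=1.0000, bond B=-257.5060.
  t=2,j=2: stock 344.1155 → up 512.7321 (V=211.4500), down 240.8808 (V=-60.4012). Price 86.6095; hedge Δ=1.0000, bond B=-257.5060.
  t=1,j=0: stock 108.5000 → up 161.6650 (V=-95.8410), down 75.9500 (V=-181.5560). Price -111.5906; hedge Δ=1.0000, bond B=-220.0906.
  t=1,j=1: stock 230.9500 → up 344.1155 (V=86.6095), down 161.6650 (V=-95.8410). Price 10.8594; hedge Δ=1.0000, bond B=-220.0906.
  t=0,j=0: stock 155.0000 → up 230.9500 (V=10.8594), down 108.5000 (V=-111.5906). Price -33.1116; hedge Δ=1.0000, bond B=-188.1116.
Check: Δ(0,0)·S0 + B(0,0) = -33.1116 = V0.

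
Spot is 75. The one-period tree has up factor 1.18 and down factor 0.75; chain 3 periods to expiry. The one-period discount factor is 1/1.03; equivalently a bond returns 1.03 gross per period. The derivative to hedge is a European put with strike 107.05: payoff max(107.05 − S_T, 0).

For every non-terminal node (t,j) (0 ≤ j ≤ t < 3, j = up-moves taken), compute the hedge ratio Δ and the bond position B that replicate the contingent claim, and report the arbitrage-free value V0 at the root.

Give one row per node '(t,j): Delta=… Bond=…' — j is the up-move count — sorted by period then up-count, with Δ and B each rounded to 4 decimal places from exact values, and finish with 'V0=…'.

Since d<R<u, set p* = (R−d)/(u−d) = 0.6512; price each node as the discounted p*-expectation of its children.
Terminal values V(3,·): V(3,0)=75.4094, V(3,1)=57.2687, V(3,2)=28.7275, V(3,3)=0.0000
(2,0): S=42.1875. Δ = (V_up−V_dn)/(S_up−S_dn) = (57.2687−75.4094)/(49.7812−31.6406) = -1.0000. V = [p*·57.2687 + (1−p*)·75.4094]/1.03 = 61.7445. B = V − Δ·S = 103.9320.
(2,1): S=66.3750. Δ = (V_up−V_dn)/(S_up−S_dn) = (28.7275−57.2687)/(78.3225−49.7812) = -1.0000. V = [p*·28.7275 + (1−p*)·57.2687]/1.03 = 37.5570. B = V − Δ·S = 103.9320.
(2,2): S=104.4300. Δ = (V_up−V_dn)/(S_up−S_dn) = (0.0000−28.7275)/(123.2274−78.3225) = -0.6397. V = [p*·0.0000 + (1−p*)·28.7275]/1.03 = 9.7293. B = V − Δ·S = 76.5375.
(1,0): S=56.2500. Δ = (V_up−V_dn)/(S_up−S_dn) = (37.5570−61.7445)/(66.3750−42.1875) = -1.0000. V = [p*·37.5570 + (1−p*)·61.7445]/1.03 = 44.6549. B = V − Δ·S = 100.9049.
(1,1): S=88.5000. Δ = (V_up−V_dn)/(S_up−S_dn) = (9.7293−37.5570)/(104.4300−66.3750) = -0.7312. V = [p*·9.7293 + (1−p*)·37.5570]/1.03 = 18.8706. B = V − Δ·S = 83.5861.
(0,0): S=75.0000. Δ = (V_up−V_dn)/(S_up−S_dn) = (18.8706−44.6549)/(88.5000−56.2500) = -0.7995. V = [p*·18.8706 + (1−p*)·44.6549]/1.03 = 27.0535. B = V − Δ·S = 87.0171.
Self-financing check: at every node Δ·S+B equals the discounted successor values.

(0,0): Delta=-0.7995 Bond=87.0171
(1,0): Delta=-1.0000 Bond=100.9049
(1,1): Delta=-0.7312 Bond=83.5861
(2,0): Delta=-1.0000 Bond=103.9320
(2,1): Delta=-1.0000 Bond=103.9320
(2,2): Delta=-0.6397 Bond=76.5375
V0=27.0535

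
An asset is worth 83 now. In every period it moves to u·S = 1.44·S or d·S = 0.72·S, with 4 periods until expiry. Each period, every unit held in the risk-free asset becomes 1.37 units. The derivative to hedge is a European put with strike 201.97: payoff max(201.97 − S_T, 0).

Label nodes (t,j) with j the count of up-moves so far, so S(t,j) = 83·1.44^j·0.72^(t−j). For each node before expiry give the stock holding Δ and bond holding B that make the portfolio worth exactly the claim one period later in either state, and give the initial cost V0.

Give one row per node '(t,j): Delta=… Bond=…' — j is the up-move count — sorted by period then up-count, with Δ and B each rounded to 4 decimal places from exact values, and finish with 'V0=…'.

The replicating-portfolio and risk-neutral prices coincide; use p* = (1.37−0.72)/(1.44−0.72) = 0.9028 for the latter.
Terminal payoffs: V(4,0)=179.6647, V(4,1)=157.3594, V(4,2)=112.7488, V(4,3)=23.5276, V(4,4)=0.0000
  t=3,j=0: stock 30.9796 → up 44.6106 (V=157.3594), down 22.3053 (V=179.6647). Price 116.4438; hedge Δ=-1.0000, bond B=147.4234.
  t=3,j=1: stock 61.9592 → up 89.2212 (V=112.7488), down 44.6106 (V=157.3594). Price 85.4642; hedge Δ=-1.0000, bond B=147.4234.
  t=3,j=2: stock 123.9183 → up 178.4424 (V=23.5276), down 89.2212 (V=112.7488). Price 23.5050; hedge Δ=-1.0000, bond B=147.4234.
  t=3,j=3: stock 247.8367 → up 356.8848 (V=0.0000), down 178.4424 (V=23.5276). Price 1.6696; hedge Δ=-0.1318, bond B=34.3469.
  t=2,j=0: stock 43.0272 → up 61.9592 (V=85.4642), down 30.9796 (V=116.4438). Price 64.5811; hedge Δ=-1.0000, bond B=107.6083.
  t=2,j=1: stock 86.0544 → up 123.9183 (V=23.5050), down 61.9592 (V=85.4642). Price 21.5539; hedge Δ=-1.0000, bond B=107.6083.
  t=2,j=2: stock 172.1088 → up 247.8367 (V=1.6696), down 123.9183 (V=23.5050). Price 2.7683; hedge Δ=-0.1762, bond B=33.0952.
  t=1,j=0: stock 59.7600 → up 86.0544 (V=21.5539), down 43.0272 (V=64.5811). Price 18.7862; hedge Δ=-1.0000, bond B=78.5462.
  t=1,j=1: stock 119.5200 → up 172.1088 (V=2.7683), down 86.0544 (V=21.5539). Price 3.3538; hedge Δ=-0.2183, bond B=29.4449.
  t=0,j=0: stock 83.0000 → up 119.5200 (V=3.3538), down 59.7600 (V=18.7862). Price 3.5432; hedge Δ=-0.2582, bond B=24.9771.
The time-0 hedge costs 3.5432, which is the no-arbitrage price.

(0,0): Delta=-0.2582 Bond=24.9771
(1,0): Delta=-1.0000 Bond=78.5462
(1,1): Delta=-0.2183 Bond=29.4449
(2,0): Delta=-1.0000 Bond=107.6083
(2,1): Delta=-1.0000 Bond=107.6083
(2,2): Delta=-0.1762 Bond=33.0952
(3,0): Delta=-1.0000 Bond=147.4234
(3,1): Delta=-1.0000 Bond=147.4234
(3,2): Delta=-1.0000 Bond=147.4234
(3,3): Delta=-0.1318 Bond=34.3469
V0=3.5432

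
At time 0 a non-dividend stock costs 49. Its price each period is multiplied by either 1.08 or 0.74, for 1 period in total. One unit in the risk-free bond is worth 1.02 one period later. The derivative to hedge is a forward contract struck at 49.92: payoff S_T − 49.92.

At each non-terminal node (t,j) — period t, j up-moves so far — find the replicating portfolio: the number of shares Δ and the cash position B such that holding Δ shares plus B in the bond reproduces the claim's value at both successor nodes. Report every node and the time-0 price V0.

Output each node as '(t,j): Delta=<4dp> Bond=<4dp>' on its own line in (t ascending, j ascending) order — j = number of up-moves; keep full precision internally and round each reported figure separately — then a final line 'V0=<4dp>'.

No-arbitrage ⇒ martingale measure with p* = (R−d)/(u−d) = 0.8235.
Payoff layer (t=1): V(1,0)=-13.6600, V(1,1)=3.0000
  t=0,j=0: stock 49.0000 → up 52.9200 (V=3.0000), down 36.2600 (V=-13.6600). Price 0.0588; hedge Δ=1.0000, bond B=-48.9412.
Root portfolio cost Δ·49+B reproduces V0=0.0588.

(0,0): Delta=1.0000 Bond=-48.9412
V0=0.0588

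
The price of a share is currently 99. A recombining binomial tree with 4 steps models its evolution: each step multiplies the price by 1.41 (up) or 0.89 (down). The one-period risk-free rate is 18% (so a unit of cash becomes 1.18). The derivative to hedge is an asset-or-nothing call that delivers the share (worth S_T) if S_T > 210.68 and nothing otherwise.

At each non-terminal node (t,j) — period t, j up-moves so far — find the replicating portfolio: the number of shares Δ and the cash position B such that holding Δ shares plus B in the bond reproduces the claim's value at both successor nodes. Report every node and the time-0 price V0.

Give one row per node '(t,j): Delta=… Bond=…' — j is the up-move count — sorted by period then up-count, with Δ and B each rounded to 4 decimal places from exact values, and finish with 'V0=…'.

Under the risk-neutral measure, an up-move has probability p* = (R−d)/(u−d) = 0.5577 and values discount at R = 1.18.
Terminal payoffs: V(4,0)=0.0000, V(4,1)=0.0000, V(4,2)=0.0000, V(4,3)=246.9918, V(4,4)=391.3016
Node (3,0) S=69.7919: V=(p*·0.0000+(1−p*)·0.0000)/1.18=0.0000; Δ=(0.0000−0.0000)/(98.4066−62.1148)=0.0000; B=V−Δ·S=0.0000
Node (3,1) S=110.5692: V=(p*·0.0000+(1−p*)·0.0000)/1.18=0.0000; Δ=(0.0000−0.0000)/(155.9026−98.4066)=0.0000; B=V−Δ·S=0.0000
Node (3,2) S=175.1715: V=(p*·246.9918+(1−p*)·0.0000)/1.18=116.7334; Δ=(246.9918−0.0000)/(246.9918−155.9026)=2.7115; B=V−Δ·S=-358.2508
Node (3,3) S=277.5189: V=(p*·391.3016+(1−p*)·246.9918)/1.18=277.5189; Δ=(391.3016−246.9918)/(391.3016−246.9918)=1.0000; B=V−Δ·S=0.0000
Node (2,0) S=78.4179: V=(p*·0.0000+(1−p*)·0.0000)/1.18=0.0000; Δ=(0.0000−0.0000)/(110.5692−69.7919)=0.0000; B=V−Δ·S=0.0000
Node (2,1) S=124.2351: V=(p*·116.7334+(1−p*)·0.0000)/1.18=55.1706; Δ=(116.7334−0.0000)/(175.1715−110.5692)=1.8070; B=V−Δ·S=-169.3167
Node (2,2) S=196.8219: V=(p*·277.5189+(1−p*)·116.7334)/1.18=174.9171; Δ=(277.5189−116.7334)/(277.5189−175.1715)=1.5710; B=V−Δ·S=-134.2857
Node (1,0) S=88.1100: V=(p*·55.1706+(1−p*)·0.0000)/1.18=26.0748; Δ=(55.1706−0.0000)/(124.2351−78.4179)=1.2041; B=V−Δ·S=-80.0226
Node (1,1) S=139.5900: V=(p*·174.9171+(1−p*)·55.1706)/1.18=103.3494; Δ=(174.9171−55.1706)/(196.8219−124.2351)=1.6497; B=V−Δ·S=-126.9324
Node (0,0) S=99.0000: V=(p*·103.3494+(1−p*)·26.0748)/1.18=58.6189; Δ=(103.3494−26.0748)/(139.5900−88.1100)=1.5011; B=V−Δ·S=-89.9863
Each (Δ,B) replicates both successor values, so the strategy is self-financing and V0 is arbitrage-free.

(0,0): Delta=1.5011 Bond=-89.9863
(1,0): Delta=1.2041 Bond=-80.0226
(1,1): Delta=1.6497 Bond=-126.9324
(2,0): Delta=0.0000 Bond=0.0000
(2,1): Delta=1.8070 Bond=-169.3167
(2,2): Delta=1.5710 Bond=-134.2857
(3,0): Delta=0.0000 Bond=0.0000
(3,1): Delta=0.0000 Bond=0.0000
(3,2): Delta=2.7115 Bond=-358.2508
(3,3): Delta=1.0000 Bond=0.0000
V0=58.6189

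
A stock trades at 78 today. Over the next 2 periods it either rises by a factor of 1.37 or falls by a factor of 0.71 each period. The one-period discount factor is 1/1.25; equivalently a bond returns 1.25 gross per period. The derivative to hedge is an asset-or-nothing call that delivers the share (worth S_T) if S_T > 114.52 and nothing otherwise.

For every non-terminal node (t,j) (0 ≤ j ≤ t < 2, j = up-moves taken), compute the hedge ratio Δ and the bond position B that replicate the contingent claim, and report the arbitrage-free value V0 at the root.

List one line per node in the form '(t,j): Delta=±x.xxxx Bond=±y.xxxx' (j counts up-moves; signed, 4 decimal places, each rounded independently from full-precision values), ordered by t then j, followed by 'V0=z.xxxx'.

Risk-neutral probability p* = (R−d)/(u−d) = (1.25−0.71)/(1.37−0.71) = 0.8182.
Terminal values V(2,·): V(2,0)=0.0000, V(2,1)=0.0000, V(2,2)=146.3982
  t=1,j=0: stock 55.3800 → up 75.8706 (V=0.0000), down 39.3198 (V=0.0000). Price 0.0000; hedge Δ=0.0000, bond B=0.0000.
  t=1,j=1: stock 106.8600 → up 146.3982 (V=146.3982), down 75.8706 (V=0.0000). Price 95.8243; hedge Δ=2.0758, bond B=-125.9912.
  t=0,j=0: stock 78.0000 → up 106.8600 (V=95.8243), down 55.3800 (V=0.0000). Price 62.7213; hedge Δ=1.8614, bond B=-82.4670.
The time-0 hedge costs 62.7213, which is the no-arbitrage price.

(0,0): Delta=1.8614 Bond=-82.4670
(1,0): Delta=0.0000 Bond=0.0000
(1,1): Delta=2.0758 Bond=-125.9912
V0=62.7213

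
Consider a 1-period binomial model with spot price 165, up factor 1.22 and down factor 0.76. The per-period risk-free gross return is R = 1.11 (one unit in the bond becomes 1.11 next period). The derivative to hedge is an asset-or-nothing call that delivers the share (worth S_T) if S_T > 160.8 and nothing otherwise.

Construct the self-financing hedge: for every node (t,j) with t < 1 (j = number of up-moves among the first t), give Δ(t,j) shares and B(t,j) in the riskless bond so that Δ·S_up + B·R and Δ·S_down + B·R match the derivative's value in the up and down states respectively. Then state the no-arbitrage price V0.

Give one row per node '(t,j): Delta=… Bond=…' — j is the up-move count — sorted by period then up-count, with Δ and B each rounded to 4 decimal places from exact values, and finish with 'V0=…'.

No-arbitrage ⇒ martingale measure with p* = (R−d)/(u−d) = 0.7609.
Terminal payoffs: V(1,0)=0.0000, V(1,1)=201.3000
Node (0,0) S=165.0000: V=(p*·201.3000+(1−p*)·0.0000)/1.11=137.9847; Δ=(201.3000−0.0000)/(201.3000−125.4000)=2.6522; B=V−Δ·S=-299.6240
The time-0 hedge costs 137.9847, which is the no-arbitrage price.

(0,0): Delta=2.6522 Bond=-299.6240
V0=137.9847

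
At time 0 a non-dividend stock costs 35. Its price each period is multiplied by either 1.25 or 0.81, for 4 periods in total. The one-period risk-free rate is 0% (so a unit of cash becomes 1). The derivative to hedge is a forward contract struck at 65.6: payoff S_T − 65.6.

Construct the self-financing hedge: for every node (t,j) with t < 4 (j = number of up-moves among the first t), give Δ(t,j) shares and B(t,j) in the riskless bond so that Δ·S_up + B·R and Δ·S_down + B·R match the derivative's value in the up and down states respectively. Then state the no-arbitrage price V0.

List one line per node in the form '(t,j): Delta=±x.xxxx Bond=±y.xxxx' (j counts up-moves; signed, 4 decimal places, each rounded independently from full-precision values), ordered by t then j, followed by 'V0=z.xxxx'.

(0,0): Delta=1.0000 Bond=-65.6000
(1,0): Delta=1.0000 Bond=-65.6000
(1,1): Delta=1.0000 Bond=-65.6000
(2,0): Delta=1.0000 Bond=-65.6000
(2,1): Delta=1.0000 Bond=-65.6000
(2,2): Delta=1.0000 Bond=-65.6000
(3,0): Delta=1.0000 Bond=-65.6000
(3,1): Delta=1.0000 Bond=-65.6000
(3,2): Delta=1.0000 Bond=-65.6000
(3,3): Delta=1.0000 Bond=-65.6000
V0=-30.6000

Under the risk-neutral measure, an up-move has probability p* = (R−d)/(u−d) = 0.4318 and values discount at R = 1.
Terminal values V(4,·): V(4,0)=-50.5336, V(4,1)=-42.3495, V(4,2)=-29.7195, V(4,3)=-10.2289, V(4,4)=19.8492
Node (3,0) S=18.6004: V=(p*·-42.3495+(1−p*)·-50.5336)/1=-46.9996; Δ=(-42.3495−-50.5336)/(23.2505−15.0664)=1.0000; B=V−Δ·S=-65.6000
Node (3,1) S=28.7044: V=(p*·-29.7195+(1−p*)·-42.3495)/1=-36.8956; Δ=(-29.7195−-42.3495)/(35.8805−23.2505)=1.0000; B=V−Δ·S=-65.6000
Node (3,2) S=44.2969: V=(p*·-10.2289+(1−p*)·-29.7195)/1=-21.3031; Δ=(-10.2289−-29.7195)/(55.3711−35.8805)=1.0000; B=V−Δ·S=-65.6000
Node (3,3) S=68.3594: V=(p*·19.8492+(1−p*)·-10.2289)/1=2.7594; Δ=(19.8492−-10.2289)/(85.4492−55.3711)=1.0000; B=V−Δ·S=-65.6000
Node (2,0) S=22.9635: V=(p*·-36.8956+(1−p*)·-46.9996)/1=-42.6365; Δ=(-36.8956−-46.9996)/(28.7044−18.6004)=1.0000; B=V−Δ·S=-65.6000
Node (2,1) S=35.4375: V=(p*·-21.3031+(1−p*)·-36.8956)/1=-30.1625; Δ=(-21.3031−-36.8956)/(44.2969−28.7044)=1.0000; B=V−Δ·S=-65.6000
Node (2,2) S=54.6875: V=(p*·2.7594+(1−p*)·-21.3031)/1=-10.9125; Δ=(2.7594−-21.3031)/(68.3594−44.2969)=1.0000; B=V−Δ·S=-65.6000
Node (1,0) S=28.3500: V=(p*·-30.1625+(1−p*)·-42.6365)/1=-37.2500; Δ=(-30.1625−-42.6365)/(35.4375−22.9635)=1.0000; B=V−Δ·S=-65.6000
Node (1,1) S=43.7500: V=(p*·-10.9125+(1−p*)·-30.1625)/1=-21.8500; Δ=(-10.9125−-30.1625)/(54.6875−35.4375)=1.0000; B=V−Δ·S=-65.6000
Node (0,0) S=35.0000: V=(p*·-21.8500+(1−p*)·-37.2500)/1=-30.6000; Δ=(-21.8500−-37.2500)/(43.7500−28.3500)=1.0000; B=V−Δ·S=-65.6000
Check: Δ(0,0)·S0 + B(0,0) = -30.6000 = V0.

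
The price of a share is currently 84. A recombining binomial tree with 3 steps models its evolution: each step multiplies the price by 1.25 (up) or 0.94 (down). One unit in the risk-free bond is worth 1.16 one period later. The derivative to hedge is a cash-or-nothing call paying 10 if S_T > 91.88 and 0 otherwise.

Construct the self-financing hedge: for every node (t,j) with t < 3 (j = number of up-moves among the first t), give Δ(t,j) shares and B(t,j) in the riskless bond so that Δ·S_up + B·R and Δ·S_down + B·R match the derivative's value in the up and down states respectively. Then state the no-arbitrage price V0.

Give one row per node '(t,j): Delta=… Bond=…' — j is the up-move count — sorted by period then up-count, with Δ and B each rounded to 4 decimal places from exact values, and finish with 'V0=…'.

(0,0): Delta=0.0241 Bond=4.2292
(1,0): Delta=0.1022 Bond=-1.2682
(1,1): Delta=0.0000 Bond=7.4316
(2,0): Delta=0.4346 Bond=-26.1402
(2,1): Delta=0.0000 Bond=8.6207
(2,2): Delta=0.0000 Bond=8.6207
V0=6.2498

Risk-neutral probability p* = (R−d)/(u−d) = (1.16−0.94)/(1.25−0.94) = 0.7097.
Terminal values V(3,·): V(3,0)=0.0000, V(3,1)=10.0000, V(3,2)=10.0000, V(3,3)=10.0000
  t=2,j=0: stock 74.2224 → up 92.7780 (V=10.0000), down 69.7691 (V=0.0000). Price 6.1179; hedge Δ=0.4346, bond B=-26.1402.
  t=2,j=1: stock 98.7000 → up 123.3750 (V=10.0000), down 92.7780 (V=10.0000). Price 8.6207; hedge Δ=0.0000, bond B=8.6207.
  t=2,j=2: stock 131.2500 → up 164.0625 (V=10.0000), down 123.3750 (V=10.0000). Price 8.6207; hedge Δ=0.0000, bond B=8.6207.
  t=1,j=0: stock 78.9600 → up 98.7000 (V=8.6207), down 74.2224 (V=6.1179). Price 6.8052; hedge Δ=0.1022, bond B=-1.2682.
  t=1,j=1: stock 105.0000 → up 131.2500 (V=8.6207), down 98.7000 (V=8.6207). Price 7.4316; hedge Δ=0.0000, bond B=7.4316.
  t=0,j=0: stock 84.0000 → up 105.0000 (V=7.4316), down 78.9600 (V=6.8052). Price 6.2498; hedge Δ=0.0241, bond B=4.2292.
Self-financing check: at every node Δ·S+B equals the discounted successor values.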